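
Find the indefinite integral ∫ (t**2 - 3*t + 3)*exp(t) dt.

Use integration by parts with u = t**2 - 3*t + 3, dv = exp(t) dt, so v = exp(t).
Apply parts 2 times (tabular method): alternate signs, differentiate u down to 0, integrate dv up.

(t**2 - 5*t + 8)*exp(t) + C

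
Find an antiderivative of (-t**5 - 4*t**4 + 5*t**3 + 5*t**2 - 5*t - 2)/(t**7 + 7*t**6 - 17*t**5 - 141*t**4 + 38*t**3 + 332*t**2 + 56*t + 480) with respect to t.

-167*log(t - 4)/1836 + 3*log(t - 2)/140 - 11*log(t + 2)/360 - 74*log(t + 5)/2457 + 43*log(t + 6)/296 - 308*log(t**2 + 1)/40885 - 781*atan(t)/40885 + C

Factor the denominator: (t - 4)*(t - 2)*(t + 2)*(t + 5)*(t + 6)*(t**2 + 1).
Partial-fraction decomposition: -11*(56*t + 71)/(40885*(t**2 + 1)) + 43/(296*(t + 6)) - 74/(2457*(t + 5)) - 11/(360*(t + 2)) + 3/(140*(t - 2)) - 167/(1836*(t - 4)).
Integrate each term; A/(t−a) gives A·log|t−a|; the (Bt+D)/(t²+p²) term gives a log and an atan.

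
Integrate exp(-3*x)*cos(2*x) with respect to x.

Let I denote the integral. Integrate by parts with u = cos(2*x), dv = exp(-3*x) dx, so v = -exp(-3*x)/3: I = -exp(-3*x)*cos(2*x)/3 − (2/3)·∫ exp(-3*x)*sin(2*x) dx.
Apply parts again with u = sin(2*x), dv = exp(-3*x) dx: ∫ exp(-3*x)*sin(2*x) dx = -exp(-3*x)*sin(2*x)/3 + (2/3)·I. Substituting back brings back I: I = 2*exp(-3*x)*sin(2*x)/9 - exp(-3*x)*cos(2*x)/3 − (4/9)·I.
Solving for I: (1 + 4/9)·I equals the remaining terms, so I = (9/13)·(2*exp(-3*x)*sin(2*x)/9 - exp(-3*x)*cos(2*x)/3).

2*exp(-3*x)*sin(2*x)/13 - 3*exp(-3*x)*cos(2*x)/13 + C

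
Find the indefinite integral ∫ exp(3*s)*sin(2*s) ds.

3*exp(3*s)*sin(2*s)/13 - 2*exp(3*s)*cos(2*s)/13 + C

Let I denote the integral. Integrate by parts with u = sin(2*s), dv = exp(3*s) ds, so v = exp(3*s)/3: I = exp(3*s)*sin(2*s)/3 − (2/3)·∫ exp(3*s)*cos(2*s) ds.
Apply parts again with u = cos(2*s), dv = exp(3*s) ds: ∫ exp(3*s)*cos(2*s) ds = exp(3*s)*cos(2*s)/3 + (2/3)·I. Substituting back brings back I: I = exp(3*s)*sin(2*s)/3 - 2*exp(3*s)*cos(2*s)/9 − (4/9)·I.
Solving for I: (1 + 4/9)·I equals the remaining terms, so I = (9/13)·(exp(3*s)*sin(2*s)/3 - 2*exp(3*s)*cos(2*s)/9).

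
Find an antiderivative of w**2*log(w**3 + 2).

Let u = w**3 + 2, so du = (3*w**2) dw.
The integral becomes (1/3)·∫ log(u) du; integrate by parts with u′=log(u), dv′=du.

w**3*log(w**3 + 2)/3 - w**3/3 + 2*log(w**3 + 2)/3 + C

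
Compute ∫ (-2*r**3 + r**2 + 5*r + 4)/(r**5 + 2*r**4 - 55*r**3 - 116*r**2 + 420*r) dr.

Factor the denominator: r*(r - 7)*(r - 2)*(r + 5)*(r + 6).
Partial-fraction decomposition: 17/(24*(r + 6)) - 127/(210*(r + 5)) - 1/(280*(r - 2)) - 23/(210*(r - 7)) + 1/(105*r).
Integrate each term: A/(r−a) contributes A·log|r−a|.

log(r)/105 - 23*log(r - 7)/210 - log(r - 2)/280 - 127*log(r + 5)/210 + 17*log(r + 6)/24 + C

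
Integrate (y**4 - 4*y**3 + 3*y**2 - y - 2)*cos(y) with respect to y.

Use integration by parts with u = y**4 - 4*y**3 + 3*y**2 - y - 2, dv = cos(y) dy, so v = sin(y).
Apply parts 4 times (tabular method): alternate signs, differentiate u down to 0, integrate dv up.

y**4*sin(y) - 4*y**3*sin(y) + 4*y**3*cos(y) - 9*y**2*sin(y) - 12*y**2*cos(y) + 23*y*sin(y) - 18*y*cos(y) + 16*sin(y) + 23*cos(y) + C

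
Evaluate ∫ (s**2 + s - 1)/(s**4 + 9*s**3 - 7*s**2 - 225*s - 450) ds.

29*log(s - 5)/880 - 5*log(s + 3)/48 + 19*log(s + 5)/20 - 29*log(s + 6)/33 + C

Factor the denominator: (s - 5)*(s + 3)*(s + 5)*(s + 6).
Partial-fraction decomposition: -29/(33*(s + 6)) + 19/(20*(s + 5)) - 5/(48*(s + 3)) + 29/(880*(s - 5)).
Integrate each term: A/(s−a) contributes A·log|s−a|.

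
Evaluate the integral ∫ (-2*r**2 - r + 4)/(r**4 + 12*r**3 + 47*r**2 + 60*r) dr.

Factor the denominator: r*(r + 3)*(r + 4)*(r + 5).
Partial-fraction decomposition: 41/(10*(r + 5)) - 6/(r + 4) + 11/(6*(r + 3)) + 1/(15*r).
Integrate each term: A/(r−a) contributes A·log|r−a|.

log(r)/15 + 11*log(r + 3)/6 - 6*log(r + 4) + 41*log(r + 5)/10 + C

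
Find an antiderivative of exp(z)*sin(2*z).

exp(z)*sin(2*z)/5 - 2*exp(z)*cos(2*z)/5 + C

Let I denote the integral. Integrate by parts with u = sin(2*z), dv = exp(z) dz, so v = exp(z): I = exp(z)*sin(2*z) − 2·∫ exp(z)*cos(2*z) dz.
Apply parts again with u = cos(2*z), dv = exp(z) dz: ∫ exp(z)*cos(2*z) dz = exp(z)*cos(2*z) + 2·I. Substituting back brings back I: I = exp(z)*sin(2*z) - 2*exp(z)*cos(2*z) − 4·I.
Solving for I: (1 + 4)·I equals the remaining terms, so I = (1/5)·(exp(z)*sin(2*z) - 2*exp(z)*cos(2*z)).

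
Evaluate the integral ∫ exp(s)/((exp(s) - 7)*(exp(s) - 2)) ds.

log(exp(s) - 7)/5 - log(exp(s) - 2)/5 + C

Let u = e^s, du = e^s ds.
The integral becomes ∫ du/((u-7)(u-2)); decompose into partial fractions.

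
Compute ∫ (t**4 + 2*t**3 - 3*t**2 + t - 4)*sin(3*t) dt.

Use integration by parts with u = t**4 + 2*t**3 - 3*t**2 + t - 4, dv = sin(3*t) dt, so v = -cos(3*t)/3.
Apply parts 4 times (tabular method): alternate signs, differentiate u down to 0, integrate dv up.

-t**4*cos(3*t)/3 + 4*t**3*sin(3*t)/9 - 2*t**3*cos(3*t)/3 + 2*t**2*sin(3*t)/3 + 13*t**2*cos(3*t)/9 - 26*t*sin(3*t)/27 + t*cos(3*t)/9 - sin(3*t)/27 + 82*cos(3*t)/81 + C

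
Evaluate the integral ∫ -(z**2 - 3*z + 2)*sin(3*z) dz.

Use integration by parts with u = z**2 - 3*z + 2, dv = -sin(3*z) dz, so v = cos(3*z)/3.
Apply parts 2 times (tabular method): alternate signs, differentiate u down to 0, integrate dv up.

z**2*cos(3*z)/3 - 2*z*sin(3*z)/9 - z*cos(3*z) + sin(3*z)/3 + 16*cos(3*z)/27 + C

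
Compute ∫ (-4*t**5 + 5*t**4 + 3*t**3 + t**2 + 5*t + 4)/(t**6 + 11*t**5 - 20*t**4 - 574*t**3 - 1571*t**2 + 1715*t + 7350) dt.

-27053*log(t - 7)/50400 + 2*log(t - 2)/3675 + 647*log(t + 3)/400 + 475847*log(t + 5)/14112 - 13037*log(t + 7)/336 + 7627/(168*t + 840) + C

Factor the denominator: (t - 7)*(t - 2)*(t + 3)*(t + 5)**2*(t + 7).
Partial-fraction decomposition: -13037/(336*(t + 7)) + 475847/(14112*(t + 5)) - 7627/(168*(t + 5)**2) + 647/(400*(t + 3)) + 2/(3675*(t - 2)) - 27053/(50400*(t - 7)).
Integrate each term; A/(t−a) gives A·log|t−a|; A/(t−a)² gives −A/(t−a).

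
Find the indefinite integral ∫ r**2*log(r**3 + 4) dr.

Let u = r**3 + 4, so du = (3*r**2) dr.
The integral becomes (1/3)·∫ log(u) du; integrate by parts with u′=log(u), dv′=du.

r**3*log(r**3 + 4)/3 - r**3/3 + 4*log(r**3 + 4)/3 + C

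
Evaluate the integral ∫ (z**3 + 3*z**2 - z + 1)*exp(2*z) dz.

(4*z**3 + 6*z**2 - 10*z + 9)*exp(2*z)/8 + C

Use integration by parts with u = z**3 + 3*z**2 - z + 1, dv = exp(2*z) dz, so v = exp(2*z)/2.
Apply parts 3 times (tabular method): alternate signs, differentiate u down to 0, integrate dv up.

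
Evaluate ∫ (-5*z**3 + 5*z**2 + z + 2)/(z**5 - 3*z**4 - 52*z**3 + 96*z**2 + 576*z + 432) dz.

Factor the denominator: (z - 6)**2*(z + 1)*(z + 2)*(z + 6).
Partial-fraction decomposition: 157/(360*(z + 6)) - 15/(64*(z + 2)) + 11/(245*(z + 1)) - 6961/(28224*(z - 6)) - 223/(168*(z - 6)**2).
Integrate each term; A/(z−a) gives A·log|z−a|; A/(z−a)² gives −A/(z−a).

-6961*log(z - 6)/28224 + 11*log(z + 1)/245 - 15*log(z + 2)/64 + 157*log(z + 6)/360 + 223/(168*z - 1008) + C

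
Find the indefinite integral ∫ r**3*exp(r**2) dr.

Let u = r², du = 2r dr; rewrite as (1/2)∫ u^1·exp(1u) du.
Now integrate by parts 1 time.

(r**2 - 1)*exp(r**2)/2 + C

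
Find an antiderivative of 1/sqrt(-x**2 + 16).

asin(x/4) + C

Substitute x = 4·sin(θ), so dx = 4·cos(θ) dθ and the radical becomes sqrt(-x**2 + 16) = 4·cos(θ) by the Pythagorean identity.
Integrate the resulting trig expression in θ, then back-substitute θ = asin(x/4), sin(θ) = x/4, cos(θ) = sqrt(-x**2 + 16)/4 (absorbing any constant into C).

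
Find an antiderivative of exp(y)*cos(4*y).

4*exp(y)*sin(4*y)/17 + exp(y)*cos(4*y)/17 + C

Let I denote the integral. Integrate by parts with u = cos(4*y), dv = exp(y) dy, so v = exp(y): I = exp(y)*cos(4*y) + 4·∫ exp(y)*sin(4*y) dy.
Apply parts again with u = sin(4*y), dv = exp(y) dy: ∫ exp(y)*sin(4*y) dy = exp(y)*sin(4*y) − 4·I. Substituting back brings back I: I = 4*exp(y)*sin(4*y) + exp(y)*cos(4*y) − 16·I.
Solving for I: (1 + 16)·I equals the remaining terms, so I = (1/17)·(4*exp(y)*sin(4*y) + exp(y)*cos(4*y)).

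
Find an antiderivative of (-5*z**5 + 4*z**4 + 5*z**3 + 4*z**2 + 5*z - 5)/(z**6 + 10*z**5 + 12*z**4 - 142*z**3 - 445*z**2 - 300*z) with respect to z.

log(z)/60 - 3697*log(z - 4)/11340 - log(z + 1)/80 - 355*log(z + 3)/42 + 24457*log(z + 5)/6480 - 1757/(36*z + 180) + C

Factor the denominator: z*(z - 4)*(z + 1)*(z + 3)*(z + 5)**2.
Partial-fraction decomposition: 24457/(6480*(z + 5)) + 1757/(36*(z + 5)**2) - 355/(42*(z + 3)) - 1/(80*(z + 1)) - 3697/(11340*(z - 4)) + 1/(60*z).
Integrate each term; A/(z−a) gives A·log|z−a|; A/(z−a)² gives −A/(z−a).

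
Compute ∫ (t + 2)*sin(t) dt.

-t*cos(t) + sin(t) - 2*cos(t) + C

Use integration by parts with u = t + 2, dv = sin(t) dt, so v = -cos(t).
Apply parts 1 times (tabular method): alternate signs, differentiate u down to 0, integrate dv up.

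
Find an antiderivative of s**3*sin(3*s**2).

-s**2*cos(3*s**2)/6 + sin(3*s**2)/18 + C

Let u = s², du = 2s ds; rewrite as (1/2)∫ u^1·sin(3u) du.
Now integrate by parts 1 time.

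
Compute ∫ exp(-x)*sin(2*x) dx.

Let I denote the integral. Integrate by parts with u = sin(2*x), dv = exp(-x) dx, so v = -exp(-x): I = -exp(-x)*sin(2*x) + 2·∫ exp(-x)*cos(2*x) dx.
Apply parts again with u = cos(2*x), dv = exp(-x) dx: ∫ exp(-x)*cos(2*x) dx = -exp(-x)*cos(2*x) − 2·I. Substituting back brings back I: I = -exp(-x)*sin(2*x) - 2*exp(-x)*cos(2*x) − 4·I.
Solving for I: (1 + 4)·I equals the remaining terms, so I = (1/5)·(-exp(-x)*sin(2*x) - 2*exp(-x)*cos(2*x)).

-exp(-x)*sin(2*x)/5 - 2*exp(-x)*cos(2*x)/5 + C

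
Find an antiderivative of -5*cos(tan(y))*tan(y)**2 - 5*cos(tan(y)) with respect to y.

-5*sin(tan(y)) + C

Let u = tan(y), so du = (tan(y)**2 + 1) dy.
Rewriting, the integral becomes -5·∫ cos(u) du = -5·sin(u).
Substituting back, u = tan(y).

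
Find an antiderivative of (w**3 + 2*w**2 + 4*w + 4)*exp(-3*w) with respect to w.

Use integration by parts with u = w**3 + 2*w**2 + 4*w + 4, dv = exp(-3*w) dw, so v = -exp(-3*w)/3.
Apply parts 3 times (tabular method): alternate signs, differentiate u down to 0, integrate dv up.

(-w**3 - 3*w**2 - 6*w - 6)*exp(-3*w)/3 + C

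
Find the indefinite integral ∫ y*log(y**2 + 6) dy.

Let u = y**2 + 6, so du = (2*y) dy.
The integral becomes (1/2)·∫ log(u) du; integrate by parts with u′=log(u), dv′=du.

y**2*log(y**2 + 6)/2 - y**2/2 + 3*log(y**2 + 6) + C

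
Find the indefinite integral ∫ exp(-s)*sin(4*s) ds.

Let I denote the integral. Integrate by parts with u = sin(4*s), dv = exp(-s) ds, so v = -exp(-s): I = -exp(-s)*sin(4*s) + 4·∫ exp(-s)*cos(4*s) ds.
Apply parts again with u = cos(4*s), dv = exp(-s) ds: ∫ exp(-s)*cos(4*s) ds = -exp(-s)*cos(4*s) − 4·I. Substituting back brings back I: I = -exp(-s)*sin(4*s) - 4*exp(-s)*cos(4*s) − 16·I.
Solving for I: (1 + 16)·I equals the remaining terms, so I = (1/17)·(-exp(-s)*sin(4*s) - 4*exp(-s)*cos(4*s)).

-exp(-s)*sin(4*s)/17 - 4*exp(-s)*cos(4*s)/17 + C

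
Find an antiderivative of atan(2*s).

Use integration by parts with u = arctan(2*s), dv = ds.
Then du = 2/(4*s**2 + 1) ds.

s*atan(2*s) - log(4*s**2 + 1)/4 + C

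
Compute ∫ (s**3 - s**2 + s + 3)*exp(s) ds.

Use integration by parts with u = s**3 - s**2 + s + 3, dv = exp(s) ds, so v = exp(s).
Apply parts 3 times (tabular method): alternate signs, differentiate u down to 0, integrate dv up.

(s**3 - 4*s**2 + 9*s - 6)*exp(s) + C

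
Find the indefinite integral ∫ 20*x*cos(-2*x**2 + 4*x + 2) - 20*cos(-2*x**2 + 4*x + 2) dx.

Let u = 2*x**2 - 4*x - 2, so du = (4*x - 4) dx.
Rewriting, the integral becomes 5·∫ cos(u) du = 5·sin(u).
Substituting back, u = 2*x**2 - 4*x - 2.

-5*sin(-2*x**2 + 4*x + 2) + C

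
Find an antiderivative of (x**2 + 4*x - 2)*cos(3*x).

x**2*sin(3*x)/3 + 4*x*sin(3*x)/3 + 2*x*cos(3*x)/9 - 20*sin(3*x)/27 + 4*cos(3*x)/9 + C

Use integration by parts with u = x**2 + 4*x - 2, dv = cos(3*x) dx, so v = sin(3*x)/3.
Apply parts 2 times (tabular method): alternate signs, differentiate u down to 0, integrate dv up.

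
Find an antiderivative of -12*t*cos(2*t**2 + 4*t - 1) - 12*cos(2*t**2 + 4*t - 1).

Let u = 2*t**2 + 4*t - 1, so du = (4*t + 4) dt.
Rewriting, the integral becomes -3·∫ cos(u) du = -3·sin(u).
Substituting back, u = 2*t**2 + 4*t - 1.

-3*sin(2*t**2 + 4*t - 1) + C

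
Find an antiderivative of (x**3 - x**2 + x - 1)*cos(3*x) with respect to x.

Use integration by parts with u = x**3 - x**2 + x - 1, dv = cos(3*x) dx, so v = sin(3*x)/3.
Apply parts 3 times (tabular method): alternate signs, differentiate u down to 0, integrate dv up.

x**3*sin(3*x)/3 - x**2*sin(3*x)/3 + x**2*cos(3*x)/3 + x*sin(3*x)/9 - 2*x*cos(3*x)/9 - 7*sin(3*x)/27 + cos(3*x)/27 + C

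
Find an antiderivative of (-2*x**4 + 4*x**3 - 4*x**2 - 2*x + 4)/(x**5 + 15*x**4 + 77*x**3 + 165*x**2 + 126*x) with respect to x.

Factor the denominator: x*(x + 2)*(x + 3)**2*(x + 7).
Partial-fraction decomposition: -397/(35*(x + 7)) + 19/(9*(x + 3)) - 74/(3*(x + 3)**2) + 36/(5*(x + 2)) + 2/(63*x).
Integrate each term; A/(x−a) gives A·log|x−a|; A/(x−a)² gives −A/(x−a).

2*log(x)/63 + 36*log(x + 2)/5 + 19*log(x + 3)/9 - 397*log(x + 7)/35 + 74/(3*x + 9) + C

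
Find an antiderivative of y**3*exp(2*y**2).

Let u = y², du = 2y dy; rewrite as (1/2)∫ u^1·exp(2u) du.
Now integrate by parts 1 time.

(2*y**2 - 1)*exp(2*y**2)/8 + C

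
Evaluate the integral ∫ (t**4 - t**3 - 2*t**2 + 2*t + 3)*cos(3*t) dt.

t**4*sin(3*t)/3 - t**3*sin(3*t)/3 + 4*t**3*cos(3*t)/9 - 10*t**2*sin(3*t)/9 - t**2*cos(3*t)/3 + 8*t*sin(3*t)/9 - 20*t*cos(3*t)/27 + 101*sin(3*t)/81 + 8*cos(3*t)/27 + C

Use integration by parts with u = t**4 - t**3 - 2*t**2 + 2*t + 3, dv = cos(3*t) dt, so v = sin(3*t)/3.
Apply parts 4 times (tabular method): alternate signs, differentiate u down to 0, integrate dv up.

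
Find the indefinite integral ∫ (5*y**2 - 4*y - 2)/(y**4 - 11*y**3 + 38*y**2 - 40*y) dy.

log(y)/20 + 103*log(y - 5)/15 - 31*log(y - 4)/4 + 5*log(y - 2)/6 + C

Factor the denominator: y*(y - 5)*(y - 4)*(y - 2).
Partial-fraction decomposition: 5/(6*(y - 2)) - 31/(4*(y - 4)) + 103/(15*(y - 5)) + 1/(20*y).
Integrate each term: A/(y−a) contributes A·log|y−a|.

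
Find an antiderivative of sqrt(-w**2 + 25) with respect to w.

Substitute w = 5·sin(θ), so dw = 5·cos(θ) dθ and the radical becomes sqrt(-w**2 + 25) = 5·cos(θ) by the Pythagorean identity.
Integrate the resulting trig expression in θ, then back-substitute θ = asin(w/5), sin(θ) = w/5, cos(θ) = sqrt(-w**2 + 25)/5 (absorbing any constant into C).

w*sqrt(-w**2 + 25)/2 + 25*asin(w/5)/2 + C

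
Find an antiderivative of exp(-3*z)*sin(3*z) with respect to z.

Let I denote the integral. Integrate by parts with u = sin(3*z), dv = exp(-3*z) dz, so v = -exp(-3*z)/3: I = -exp(-3*z)*sin(3*z)/3 + ∫ exp(-3*z)*cos(3*z) dz.
Apply parts again with u = cos(3*z), dv = exp(-3*z) dz: ∫ exp(-3*z)*cos(3*z) dz = -exp(-3*z)*cos(3*z)/3 − I. Substituting back brings back I: I = -exp(-3*z)*sin(3*z)/3 - exp(-3*z)*cos(3*z)/3 − I.
Solving for I: (1 + 1)·I equals the remaining terms, so I = (1/2)·(-exp(-3*z)*sin(3*z)/3 - exp(-3*z)*cos(3*z)/3).

-exp(-3*z)*sin(3*z)/6 - exp(-3*z)*cos(3*z)/6 + C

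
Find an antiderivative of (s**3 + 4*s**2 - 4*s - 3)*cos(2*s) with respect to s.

Use integration by parts with u = s**3 + 4*s**2 - 4*s - 3, dv = cos(2*s) ds, so v = sin(2*s)/2.
Apply parts 3 times (tabular method): alternate signs, differentiate u down to 0, integrate dv up.

s**3*sin(2*s)/2 + 2*s**2*sin(2*s) + 3*s**2*cos(2*s)/4 - 11*s*sin(2*s)/4 + 2*s*cos(2*s) - 5*sin(2*s)/2 - 11*cos(2*s)/8 + C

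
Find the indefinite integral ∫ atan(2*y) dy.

Use integration by parts with u = arctan(2*y), dv = dy.
Then du = 2/(4*y**2 + 1) dy.

y*atan(2*y) - log(4*y**2 + 1)/4 + C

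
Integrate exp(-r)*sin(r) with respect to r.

Let I denote the integral. Integrate by parts with u = sin(r), dv = exp(-r) dr, so v = -exp(-r): I = -exp(-r)*sin(r) + ∫ exp(-r)*cos(r) dr.
Apply parts again with u = cos(r), dv = exp(-r) dr: ∫ exp(-r)*cos(r) dr = -exp(-r)*cos(r) − I. Substituting back brings back I: I = -exp(-r)*sin(r) - exp(-r)*cos(r) − I.
Solving for I: (1 + 1)·I equals the remaining terms, so I = (1/2)·(-exp(-r)*sin(r) - exp(-r)*cos(r)).

-exp(-r)*sin(r)/2 - exp(-r)*cos(r)/2 + C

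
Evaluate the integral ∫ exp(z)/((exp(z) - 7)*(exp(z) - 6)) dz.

Let u = e^z, du = e^z dz.
The integral becomes ∫ du/((u-6)(u-7)); decompose into partial fractions.

log(exp(z) - 7) - log(exp(z) - 6) + C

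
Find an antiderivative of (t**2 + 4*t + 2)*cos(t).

Use integration by parts with u = t**2 + 4*t + 2, dv = cos(t) dt, so v = sin(t).
Apply parts 2 times (tabular method): alternate signs, differentiate u down to 0, integrate dv up.

t**2*sin(t) + 4*t*sin(t) + 2*t*cos(t) + 4*cos(t) + C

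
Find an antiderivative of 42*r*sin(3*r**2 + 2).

-7*cos(3*r**2 + 2) + C

Let u = 3*r**2 + 2, so du = (6*r) dr.
Rewriting, the integral becomes 7·∫ sin(u) du = 7·-cos(u).
Substituting back, u = 3*r**2 + 2.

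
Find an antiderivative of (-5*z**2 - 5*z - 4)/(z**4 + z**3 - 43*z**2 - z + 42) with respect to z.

Factor the denominator: (z - 6)*(z - 1)*(z + 1)*(z + 7).
Partial-fraction decomposition: 107/(312*(z + 7)) - 1/(21*(z + 1)) + 7/(40*(z - 1)) - 214/(455*(z - 6)).
Integrate each term: A/(z−a) contributes A·log|z−a|.

-214*log(z - 6)/455 + 7*log(z - 1)/40 - log(z + 1)/21 + 107*log(z + 7)/312 + C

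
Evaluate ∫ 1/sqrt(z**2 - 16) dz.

log(z + sqrt(z**2 - 16)) + C

Substitute z = 4·sec(θ), so dz = 4·sec(θ)*tan(θ) dθ and the radical becomes sqrt(z**2 - 16) = 4·tan(θ) by the Pythagorean identity.
Integrate the resulting trig expression in θ, then back-substitute sec(θ) = z/4, tan(θ) = sqrt(z**2 - 16)/4 (absorbing any constant into C).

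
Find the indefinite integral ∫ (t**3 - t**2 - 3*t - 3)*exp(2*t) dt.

(4*t**3 - 10*t**2 - 2*t - 11)*exp(2*t)/8 + C

Use integration by parts with u = t**3 - t**2 - 3*t - 3, dv = exp(2*t) dt, so v = exp(2*t)/2.
Apply parts 3 times (tabular method): alternate signs, differentiate u down to 0, integrate dv up.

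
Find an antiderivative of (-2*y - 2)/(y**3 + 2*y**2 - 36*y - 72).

Factor the denominator: (y - 6)*(y + 2)*(y + 6).
Partial-fraction decomposition: 5/(24*(y + 6)) - 1/(16*(y + 2)) - 7/(48*(y - 6)).
Integrate each term: A/(y−a) contributes A·log|y−a|.

-7*log(y - 6)/48 - log(y + 2)/16 + 5*log(y + 6)/24 + C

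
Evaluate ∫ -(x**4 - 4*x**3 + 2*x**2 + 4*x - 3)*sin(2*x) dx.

x**4*cos(2*x)/2 - x**3*sin(2*x) - 2*x**3*cos(2*x) + 3*x**2*sin(2*x) - x**2*cos(2*x)/2 + x*sin(2*x)/2 + 5*x*cos(2*x) - 5*sin(2*x)/2 - 5*cos(2*x)/4 + C

Use integration by parts with u = x**4 - 4*x**3 + 2*x**2 + 4*x - 3, dv = -sin(2*x) dx, so v = cos(2*x)/2.
Apply parts 4 times (tabular method): alternate signs, differentiate u down to 0, integrate dv up.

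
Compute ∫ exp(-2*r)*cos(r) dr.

exp(-2*r)*sin(r)/5 - 2*exp(-2*r)*cos(r)/5 + C

Let I denote the integral. Integrate by parts with u = cos(r), dv = exp(-2*r) dr, so v = -exp(-2*r)/2: I = -exp(-2*r)*cos(r)/2 − (1/2)·∫ exp(-2*r)*sin(r) dr.
Apply parts again with u = sin(r), dv = exp(-2*r) dr: ∫ exp(-2*r)*sin(r) dr = -exp(-2*r)*sin(r)/2 + (1/2)·I. Substituting back brings back I: I = exp(-2*r)*sin(r)/4 - exp(-2*r)*cos(r)/2 − (1/4)·I.
Solving for I: (1 + 1/4)·I equals the remaining terms, so I = (4/5)·(exp(-2*r)*sin(r)/4 - exp(-2*r)*cos(r)/2).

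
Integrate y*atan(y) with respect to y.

Use integration by parts with u = arctan(y), dv = y dy.
Then du = 1/(y**2 + 1) dy.

y**2*atan(y)/2 - y/2 + atan(y)/2 + C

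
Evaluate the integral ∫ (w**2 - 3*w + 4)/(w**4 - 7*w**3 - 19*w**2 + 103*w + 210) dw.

8*log(w - 7)/45 - log(w - 5)/8 + 2*log(w + 2)/9 - 11*log(w + 3)/40 + C

Factor the denominator: (w - 7)*(w - 5)*(w + 2)*(w + 3).
Partial-fraction decomposition: -11/(40*(w + 3)) + 2/(9*(w + 2)) - 1/(8*(w - 5)) + 8/(45*(w - 7)).
Integrate each term: A/(w−a) contributes A·log|w−a|.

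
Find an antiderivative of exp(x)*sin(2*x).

Let I denote the integral. Integrate by parts with u = sin(2*x), dv = exp(x) dx, so v = exp(x): I = exp(x)*sin(2*x) − 2·∫ exp(x)*cos(2*x) dx.
Apply parts again with u = cos(2*x), dv = exp(x) dx: ∫ exp(x)*cos(2*x) dx = exp(x)*cos(2*x) + 2·I. Substituting back brings back I: I = exp(x)*sin(2*x) - 2*exp(x)*cos(2*x) − 4·I.
Solving for I: (1 + 4)·I equals the remaining terms, so I = (1/5)·(exp(x)*sin(2*x) - 2*exp(x)*cos(2*x)).

exp(x)*sin(2*x)/5 - 2*exp(x)*cos(2*x)/5 + C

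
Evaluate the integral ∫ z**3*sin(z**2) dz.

-z**2*cos(z**2)/2 + sin(z**2)/2 + C

Let u = z², du = 2z dz; rewrite as (1/2)∫ u^1·sin(1u) du.
Now integrate by parts 1 time.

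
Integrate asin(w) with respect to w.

w*asin(w) + sqrt(-w**2 + 1) + C

Use integration by parts with u = arcsin(w), dv = dw.
Then du = 1/sqrt(-w**2 + 1) dw.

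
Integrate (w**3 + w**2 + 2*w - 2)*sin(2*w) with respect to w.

Use integration by parts with u = w**3 + w**2 + 2*w - 2, dv = sin(2*w) dw, so v = -cos(2*w)/2.
Apply parts 3 times (tabular method): alternate signs, differentiate u down to 0, integrate dv up.

-w**3*cos(2*w)/2 + 3*w**2*sin(2*w)/4 - w**2*cos(2*w)/2 + w*sin(2*w)/2 - w*cos(2*w)/4 + sin(2*w)/8 + 5*cos(2*w)/4 + C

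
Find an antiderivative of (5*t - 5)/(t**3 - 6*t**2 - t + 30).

10*log(t - 5)/7 - log(t - 3) - 3*log(t + 2)/7 + C

Factor the denominator: (t - 5)*(t - 3)*(t + 2).
Partial-fraction decomposition: -3/(7*(t + 2)) - 1/(t - 3) + 10/(7*(t - 5)).
Integrate each term: A/(t−a) contributes A·log|t−a|.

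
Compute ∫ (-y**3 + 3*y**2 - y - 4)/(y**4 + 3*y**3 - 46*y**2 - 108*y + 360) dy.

-59*log(y - 6)/264 + log(y - 2)/112 + 201*log(y + 5)/77 - 163*log(y + 6)/48 + C

Factor the denominator: (y - 6)*(y - 2)*(y + 5)*(y + 6).
Partial-fraction decomposition: -163/(48*(y + 6)) + 201/(77*(y + 5)) + 1/(112*(y - 2)) - 59/(264*(y - 6)).
Integrate each term: A/(y−a) contributes A·log|y−a|.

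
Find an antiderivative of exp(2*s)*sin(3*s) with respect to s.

2*exp(2*s)*sin(3*s)/13 - 3*exp(2*s)*cos(3*s)/13 + C

Let I denote the integral. Integrate by parts with u = sin(3*s), dv = exp(2*s) ds, so v = exp(2*s)/2: I = exp(2*s)*sin(3*s)/2 − (3/2)·∫ exp(2*s)*cos(3*s) ds.
Apply parts again with u = cos(3*s), dv = exp(2*s) ds: ∫ exp(2*s)*cos(3*s) ds = exp(2*s)*cos(3*s)/2 + (3/2)·I. Substituting back brings back I: I = exp(2*s)*sin(3*s)/2 - 3*exp(2*s)*cos(3*s)/4 − (9/4)·I.
Solving for I: (1 + 9/4)·I equals the remaining terms, so I = (4/13)·(exp(2*s)*sin(3*s)/2 - 3*exp(2*s)*cos(3*s)/4).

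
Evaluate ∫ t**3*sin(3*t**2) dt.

Let u = t², du = 2t dt; rewrite as (1/2)∫ u^1·sin(3u) du.
Now integrate by parts 1 time.

-t**2*cos(3*t**2)/6 + sin(3*t**2)/18 + C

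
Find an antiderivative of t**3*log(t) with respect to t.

t**4*log(t)/4 - t**4/16 + C

Use integration by parts with u = log(t), dv = t**3 dt.
Then du = 1/t dt and v = t**4/4.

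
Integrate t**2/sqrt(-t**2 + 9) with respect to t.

Substitute t = 3·sin(θ), so dt = 3·cos(θ) dθ and the radical becomes sqrt(-t**2 + 9) = 3·cos(θ) by the Pythagorean identity.
Integrate the resulting trig expression in θ, then back-substitute θ = asin(t/3), sin(θ) = t/3, cos(θ) = sqrt(-t**2 + 9)/3 (absorbing any constant into C).

-t*sqrt(-t**2 + 9)/2 + 9*asin(t/3)/2 + C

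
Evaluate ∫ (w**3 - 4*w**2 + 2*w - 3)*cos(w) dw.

Use integration by parts with u = w**3 - 4*w**2 + 2*w - 3, dv = cos(w) dw, so v = sin(w).
Apply parts 3 times (tabular method): alternate signs, differentiate u down to 0, integrate dv up.

w**3*sin(w) - 4*w**2*sin(w) + 3*w**2*cos(w) - 4*w*sin(w) - 8*w*cos(w) + 5*sin(w) - 4*cos(w) + C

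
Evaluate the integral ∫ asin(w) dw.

w*asin(w) + sqrt(-w**2 + 1) + C

Use integration by parts with u = arcsin(w), dv = dw.
Then du = 1/sqrt(-w**2 + 1) dw.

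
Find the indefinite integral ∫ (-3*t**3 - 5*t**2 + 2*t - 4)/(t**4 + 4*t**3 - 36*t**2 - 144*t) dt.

Factor the denominator: t*(t - 6)*(t + 4)*(t + 6).
Partial-fraction decomposition: -113/(36*(t + 6)) + 5/(4*(t + 4)) - 41/(36*(t - 6)) + 1/(36*t).
Integrate each term: A/(t−a) contributes A·log|t−a|.

log(t)/36 - 41*log(t - 6)/36 + 5*log(t + 4)/4 - 113*log(t + 6)/36 + C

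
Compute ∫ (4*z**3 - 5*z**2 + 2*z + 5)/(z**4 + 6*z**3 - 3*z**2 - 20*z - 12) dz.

7*log(z - 2)/24 - 116*log(z + 1)/75 + 1051*log(z + 6)/200 - 2/(5*z + 5) + C

Factor the denominator: (z - 2)*(z + 1)**2*(z + 6).
Partial-fraction decomposition: 1051/(200*(z + 6)) - 116/(75*(z + 1)) + 2/(5*(z + 1)**2) + 7/(24*(z - 2)).
Integrate each term; A/(z−a) gives A·log|z−a|; A/(z−a)² gives −A/(z−a).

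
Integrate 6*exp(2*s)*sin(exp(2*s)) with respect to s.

-3*cos(exp(2*s)) + C

Let u = exp(2*s), so du = (2*exp(2*s)) ds.
Rewriting, the integral becomes 3·∫ sin(u) du = 3·-cos(u).
Substituting back, u = exp(2*s).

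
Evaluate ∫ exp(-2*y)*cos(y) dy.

exp(-2*y)*sin(y)/5 - 2*exp(-2*y)*cos(y)/5 + C

Let I denote the integral. Integrate by parts with u = cos(y), dv = exp(-2*y) dy, so v = -exp(-2*y)/2: I = -exp(-2*y)*cos(y)/2 − (1/2)·∫ exp(-2*y)*sin(y) dy.
Apply parts again with u = sin(y), dv = exp(-2*y) dy: ∫ exp(-2*y)*sin(y) dy = -exp(-2*y)*sin(y)/2 + (1/2)·I. Substituting back brings back I: I = exp(-2*y)*sin(y)/4 - exp(-2*y)*cos(y)/2 − (1/4)·I.
Solving for I: (1 + 1/4)·I equals the remaining terms, so I = (4/5)·(exp(-2*y)*sin(y)/4 - exp(-2*y)*cos(y)/2).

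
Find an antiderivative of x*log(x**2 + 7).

Let u = x**2 + 7, so du = (2*x) dx.
The integral becomes (1/2)·∫ log(u) du; integrate by parts with u′=log(u), dv′=du.

x**2*log(x**2 + 7)/2 - x**2/2 + 7*log(x**2 + 7)/2 + C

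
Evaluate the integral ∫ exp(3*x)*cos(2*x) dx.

2*exp(3*x)*sin(2*x)/13 + 3*exp(3*x)*cos(2*x)/13 + C

Let I denote the integral. Integrate by parts with u = cos(2*x), dv = exp(3*x) dx, so v = exp(3*x)/3: I = exp(3*x)*cos(2*x)/3 + (2/3)·∫ exp(3*x)*sin(2*x) dx.
Apply parts again with u = sin(2*x), dv = exp(3*x) dx: ∫ exp(3*x)*sin(2*x) dx = exp(3*x)*sin(2*x)/3 − (2/3)·I. Substituting back brings back I: I = 2*exp(3*x)*sin(2*x)/9 + exp(3*x)*cos(2*x)/3 − (4/9)·I.
Solving for I: (1 + 4/9)·I equals the remaining terms, so I = (9/13)·(2*exp(3*x)*sin(2*x)/9 + exp(3*x)*cos(2*x)/3).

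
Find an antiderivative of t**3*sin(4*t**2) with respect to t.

-t**2*cos(4*t**2)/8 + sin(4*t**2)/32 + C

Let u = t², du = 2t dt; rewrite as (1/2)∫ u^1·sin(4u) du.
Now integrate by parts 1 time.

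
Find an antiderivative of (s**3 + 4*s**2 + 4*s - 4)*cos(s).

Use integration by parts with u = s**3 + 4*s**2 + 4*s - 4, dv = cos(s) ds, so v = sin(s).
Apply parts 3 times (tabular method): alternate signs, differentiate u down to 0, integrate dv up.

s**3*sin(s) + 4*s**2*sin(s) + 3*s**2*cos(s) - 2*s*sin(s) + 8*s*cos(s) - 12*sin(s) - 2*cos(s) + C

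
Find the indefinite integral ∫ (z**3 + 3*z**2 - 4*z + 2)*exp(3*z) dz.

(9*z**3 + 18*z**2 - 48*z + 34)*exp(3*z)/27 + C

Use integration by parts with u = z**3 + 3*z**2 - 4*z + 2, dv = exp(3*z) dz, so v = exp(3*z)/3.
Apply parts 3 times (tabular method): alternate signs, differentiate u down to 0, integrate dv up.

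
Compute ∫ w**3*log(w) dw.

Use integration by parts with u = log(w), dv = w**3 dw.
Then du = 1/w dw and v = w**4/4.

w**4*log(w)/4 - w**4/16 + C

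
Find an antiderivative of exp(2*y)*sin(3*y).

Let I denote the integral. Integrate by parts with u = sin(3*y), dv = exp(2*y) dy, so v = exp(2*y)/2: I = exp(2*y)*sin(3*y)/2 − (3/2)·∫ exp(2*y)*cos(3*y) dy.
Apply parts again with u = cos(3*y), dv = exp(2*y) dy: ∫ exp(2*y)*cos(3*y) dy = exp(2*y)*cos(3*y)/2 + (3/2)·I. Substituting back brings back I: I = exp(2*y)*sin(3*y)/2 - 3*exp(2*y)*cos(3*y)/4 − (9/4)·I.
Solving for I: (1 + 9/4)·I equals the remaining terms, so I = (4/13)·(exp(2*y)*sin(3*y)/2 - 3*exp(2*y)*cos(3*y)/4).

2*exp(2*y)*sin(3*y)/13 - 3*exp(2*y)*cos(3*y)/13 + C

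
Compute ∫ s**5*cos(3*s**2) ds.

s**4*sin(3*s**2)/6 + s**2*cos(3*s**2)/9 - sin(3*s**2)/27 + C

Let u = s², du = 2s ds; rewrite as (1/2)∫ u^2·cos(3u) du.
Now integrate by parts 2 times.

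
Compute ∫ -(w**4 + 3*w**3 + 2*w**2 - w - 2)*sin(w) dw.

w**4*cos(w) - 4*w**3*sin(w) + 3*w**3*cos(w) - 9*w**2*sin(w) - 10*w**2*cos(w) + 20*w*sin(w) - 19*w*cos(w) + 19*sin(w) + 18*cos(w) + C

Use integration by parts with u = w**4 + 3*w**3 + 2*w**2 - w - 2, dv = -sin(w) dw, so v = cos(w).
Apply parts 4 times (tabular method): alternate signs, differentiate u down to 0, integrate dv up.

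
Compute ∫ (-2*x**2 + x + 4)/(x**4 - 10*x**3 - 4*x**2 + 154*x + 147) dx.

Factor the denominator: (x - 7)**2*(x + 1)*(x + 3).
Partial-fraction decomposition: 17/(200*(x + 3)) + 1/(128*(x + 1)) - 297/(3200*(x - 7)) - 87/(80*(x - 7)**2).
Integrate each term; A/(x−a) gives A·log|x−a|; A/(x−a)² gives −A/(x−a).

-297*log(x - 7)/3200 + log(x + 1)/128 + 17*log(x + 3)/200 + 87/(80*x - 560) + C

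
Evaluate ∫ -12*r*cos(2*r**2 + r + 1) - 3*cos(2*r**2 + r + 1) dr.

-3*sin(2*r**2 + r + 1) + C

Let u = 2*r**2 + r + 1, so du = (4*r + 1) dr.
Rewriting, the integral becomes -3·∫ cos(u) du = -3·sin(u).
Substituting back, u = 2*r**2 + r + 1.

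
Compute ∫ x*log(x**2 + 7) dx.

x**2*log(x**2 + 7)/2 - x**2/2 + 7*log(x**2 + 7)/2 + C

Let u = x**2 + 7, so du = (2*x) dx.
The integral becomes (1/2)·∫ log(u) du; integrate by parts with u′=log(u), dv′=du.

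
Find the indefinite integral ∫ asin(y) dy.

y*asin(y) + sqrt(-y**2 + 1) + C

Use integration by parts with u = arcsin(y), dv = dy.
Then du = 1/sqrt(-y**2 + 1) dy.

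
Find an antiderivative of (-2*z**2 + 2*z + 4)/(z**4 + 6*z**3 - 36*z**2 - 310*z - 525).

Factor the denominator: (z - 7)*(z + 3)*(z + 5)**2.
Partial-fraction decomposition: -4/(9*(z + 5)) - 7/(3*(z + 5)**2) + 1/(2*(z + 3)) - 1/(18*(z - 7)).
Integrate each term; A/(z−a) gives A·log|z−a|; A/(z−a)² gives −A/(z−a).

-log(z - 7)/18 + log(z + 3)/2 - 4*log(z + 5)/9 + 7/(3*z + 15) + C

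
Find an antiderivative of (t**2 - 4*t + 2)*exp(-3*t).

Use integration by parts with u = t**2 - 4*t + 2, dv = exp(-3*t) dt, so v = -exp(-3*t)/3.
Apply parts 2 times (tabular method): alternate signs, differentiate u down to 0, integrate dv up.

(-9*t**2 + 30*t - 8)*exp(-3*t)/27 + C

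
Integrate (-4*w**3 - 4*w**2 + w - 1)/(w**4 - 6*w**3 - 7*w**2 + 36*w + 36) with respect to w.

Factor the denominator: (w - 6)*(w - 3)*(w + 1)*(w + 2).
Partial-fraction decomposition: -13/(40*(w + 2)) - 1/(14*(w + 1)) + 71/(30*(w - 3)) - 1003/(168*(w - 6)).
Integrate each term: A/(w−a) contributes A·log|w−a|.

-1003*log(w - 6)/168 + 71*log(w - 3)/30 - log(w + 1)/14 - 13*log(w + 2)/40 + C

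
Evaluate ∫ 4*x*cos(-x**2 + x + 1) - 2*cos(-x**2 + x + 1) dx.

-2*sin(-x**2 + x + 1) + C

Let u = x**2 - x - 1, so du = (2*x - 1) dx.
Rewriting, the integral becomes 2·∫ cos(u) du = 2·sin(u).
Substituting back, u = x**2 - x - 1.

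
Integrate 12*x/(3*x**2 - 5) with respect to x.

Let u = 3*x**2 - 5, so du = (6*x) dx.
Rewriting, the integral becomes 2·∫ 1/u du = 2·log(u).
Substituting back, u = 3*x**2 - 5.

2*log(3*x**2 - 5) + C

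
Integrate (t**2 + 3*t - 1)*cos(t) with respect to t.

Use integration by parts with u = t**2 + 3*t - 1, dv = cos(t) dt, so v = sin(t).
Apply parts 2 times (tabular method): alternate signs, differentiate u down to 0, integrate dv up.

t**2*sin(t) + 3*t*sin(t) + 2*t*cos(t) - 3*sin(t) + 3*cos(t) + C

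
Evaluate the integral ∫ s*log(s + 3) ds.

Use integration by parts with u = log(s + 3), dv = s ds.
Then du = 1/(s + 3) ds and v = s**2/2.

s**2*log(s + 3)/2 - s**2/4 + 3*s/2 - 9*log(s + 3)/2 + C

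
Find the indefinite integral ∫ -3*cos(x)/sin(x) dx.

Let u = sin(x), so du = (cos(x)) dx.
Rewriting, the integral becomes -3·∫ 1/u du = -3·log(u).
Substituting back, u = sin(x).

-3*log(sin(x)) + C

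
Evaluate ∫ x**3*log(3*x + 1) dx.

x**4*log(3*x + 1)/4 - x**4/16 + x**3/36 - x**2/72 + x/108 - log(3*x + 1)/324 + C

Use integration by parts with u = log(3*x + 1), dv = x**3 dx.
Then du = 3/(3*x + 1) dx and v = x**4/4.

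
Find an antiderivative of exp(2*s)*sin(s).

Let I denote the integral. Integrate by parts with u = sin(s), dv = exp(2*s) ds, so v = exp(2*s)/2: I = exp(2*s)*sin(s)/2 − (1/2)·∫ exp(2*s)*cos(s) ds.
Apply parts again with u = cos(s), dv = exp(2*s) ds: ∫ exp(2*s)*cos(s) ds = exp(2*s)*cos(s)/2 + (1/2)·I. Substituting back brings back I: I = exp(2*s)*sin(s)/2 - exp(2*s)*cos(s)/4 − (1/4)·I.
Solving for I: (1 + 1/4)·I equals the remaining terms, so I = (4/5)·(exp(2*s)*sin(s)/2 - exp(2*s)*cos(s)/4).

2*exp(2*s)*sin(s)/5 - exp(2*s)*cos(s)/5 + C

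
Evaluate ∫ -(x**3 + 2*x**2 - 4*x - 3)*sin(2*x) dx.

Use integration by parts with u = x**3 + 2*x**2 - 4*x - 3, dv = -sin(2*x) dx, so v = cos(2*x)/2.
Apply parts 3 times (tabular method): alternate signs, differentiate u down to 0, integrate dv up.

x**3*cos(2*x)/2 - 3*x**2*sin(2*x)/4 + x**2*cos(2*x) - x*sin(2*x) - 11*x*cos(2*x)/4 + 11*sin(2*x)/8 - 2*cos(2*x) + C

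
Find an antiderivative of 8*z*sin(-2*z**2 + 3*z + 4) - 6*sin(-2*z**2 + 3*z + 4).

2*cos(-2*z**2 + 3*z + 4) + C

Let u = 2*z**2 - 3*z - 4, so du = (4*z - 3) dz.
Rewriting, the integral becomes -2·∫ sin(u) du = -2·-cos(u).
Substituting back, u = 2*z**2 - 3*z - 4.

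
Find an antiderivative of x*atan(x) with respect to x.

Use integration by parts with u = arctan(x), dv = x dx.
Then du = 1/(x**2 + 1) dx.

x**2*atan(x)/2 - x/2 + atan(x)/2 + C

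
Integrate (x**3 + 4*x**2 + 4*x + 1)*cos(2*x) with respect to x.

x**3*sin(2*x)/2 + 2*x**2*sin(2*x) + 3*x**2*cos(2*x)/4 + 5*x*sin(2*x)/4 + 2*x*cos(2*x) - sin(2*x)/2 + 5*cos(2*x)/8 + C

Use integration by parts with u = x**3 + 4*x**2 + 4*x + 1, dv = cos(2*x) dx, so v = sin(2*x)/2.
Apply parts 3 times (tabular method): alternate signs, differentiate u down to 0, integrate dv up.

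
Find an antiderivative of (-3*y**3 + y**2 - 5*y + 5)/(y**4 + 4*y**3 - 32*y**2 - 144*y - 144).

Factor the denominator: (y - 6)*(y + 2)**2*(y + 6).
Partial-fraction decomposition: -719/(192*(y + 6)) + 403/(256*(y + 2)) - 43/(32*(y + 2)**2) - 637/(768*(y - 6)).
Integrate each term; A/(y−a) gives A·log|y−a|; A/(y−a)² gives −A/(y−a).

-637*log(y - 6)/768 + 403*log(y + 2)/256 - 719*log(y + 6)/192 + 43/(32*y + 64) + C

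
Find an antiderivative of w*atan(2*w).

Use integration by parts with u = arctan(2*w), dv = w dw.
Then du = 2/(4*w**2 + 1) dw.

w**2*atan(2*w)/2 - w/4 + atan(2*w)/8 + C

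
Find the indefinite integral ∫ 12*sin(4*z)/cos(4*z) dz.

Let u = cos(4*z), so du = (-4*sin(4*z)) dz.
Rewriting, the integral becomes -3·∫ 1/u du = -3·log(u).
Substituting back, u = cos(4*z).

-3*log(cos(4*z)) + C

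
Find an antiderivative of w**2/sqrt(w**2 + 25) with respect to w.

w*sqrt(w**2 + 25)/2 - 25*log(w + sqrt(w**2 + 25))/2 + C

Substitute w = 5·tan(θ), so dw = 5·sec(θ)^2 dθ and the radical becomes sqrt(w**2 + 25) = 5·sec(θ) by the Pythagorean identity.
Integrate the resulting trig expression in θ, then back-substitute tan(θ) = w/5, sec(θ) = sqrt(w**2 + 25)/5 (absorbing any constant into C).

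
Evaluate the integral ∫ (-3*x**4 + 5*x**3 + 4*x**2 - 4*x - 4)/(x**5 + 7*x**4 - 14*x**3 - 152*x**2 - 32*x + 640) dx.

Factor the denominator: (x - 4)*(x - 2)*(x + 4)**2*(x + 5).
Partial-fraction decomposition: -2384/(63*(x + 5)) + 10133/(288*(x + 4)) - 253/(12*(x + 4)**2) + 1/(126*(x - 2)) - 101/(288*(x - 4)).
Integrate each term; A/(x−a) gives A·log|x−a|; A/(x−a)² gives −A/(x−a).

-101*log(x - 4)/288 + log(x - 2)/126 + 10133*log(x + 4)/288 - 2384*log(x + 5)/63 + 253/(12*x + 48) + C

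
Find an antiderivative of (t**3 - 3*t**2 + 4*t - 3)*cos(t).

Use integration by parts with u = t**3 - 3*t**2 + 4*t - 3, dv = cos(t) dt, so v = sin(t).
Apply parts 3 times (tabular method): alternate signs, differentiate u down to 0, integrate dv up.

t**3*sin(t) - 3*t**2*sin(t) + 3*t**2*cos(t) - 2*t*sin(t) - 6*t*cos(t) + 3*sin(t) - 2*cos(t) + C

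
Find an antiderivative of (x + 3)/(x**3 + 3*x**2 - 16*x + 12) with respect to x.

Factor the denominator: (x - 2)*(x - 1)*(x + 6).
Partial-fraction decomposition: -3/(56*(x + 6)) - 4/(7*(x - 1)) + 5/(8*(x - 2)).
Integrate each term: A/(x−a) contributes A·log|x−a|.

5*log(x - 2)/8 - 4*log(x - 1)/7 - 3*log(x + 6)/56 + C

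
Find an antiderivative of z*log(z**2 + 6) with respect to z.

Let u = z**2 + 6, so du = (2*z) dz.
The integral becomes (1/2)·∫ log(u) du; integrate by parts with u′=log(u), dv′=du.

z**2*log(z**2 + 6)/2 - z**2/2 + 3*log(z**2 + 6) + C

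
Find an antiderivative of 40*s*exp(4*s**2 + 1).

Let u = 4*s**2 + 1, so du = (8*s) ds.
Rewriting, the integral becomes 5·∫ e^u du = 5·e^u.
Substituting back, u = 4*s**2 + 1.

5*exp(4*s**2 + 1) + C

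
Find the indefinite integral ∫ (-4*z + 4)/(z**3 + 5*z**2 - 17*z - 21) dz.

-log(z - 3)/5 - log(z + 1)/3 + 8*log(z + 7)/15 + C

Factor the denominator: (z - 3)*(z + 1)*(z + 7).
Partial-fraction decomposition: 8/(15*(z + 7)) - 1/(3*(z + 1)) - 1/(5*(z - 3)).
Integrate each term: A/(z−a) contributes A·log|z−a|.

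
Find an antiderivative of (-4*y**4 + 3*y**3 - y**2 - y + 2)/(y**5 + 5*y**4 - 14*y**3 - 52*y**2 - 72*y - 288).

Factor the denominator: (y - 4)*(y + 3)*(y + 6)*(y**2 + 4).
Partial-fraction decomposition: -(y - 81)/(130*(y**2 + 4)) - 293/(60*(y + 6)) + 409/(273*(y + 3)) - 17/(28*(y - 4)).
Integrate each term; A/(y−a) gives A·log|y−a|; the (By+D)/(y²+p²) term gives a log and an atan.

-17*log(y - 4)/28 + 409*log(y + 3)/273 - 293*log(y + 6)/60 - log(y**2 + 4)/260 + 81*atan(y/2)/260 + C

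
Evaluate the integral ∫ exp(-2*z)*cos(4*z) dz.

exp(-2*z)*sin(4*z)/5 - exp(-2*z)*cos(4*z)/10 + C

Let I denote the integral. Integrate by parts with u = cos(4*z), dv = exp(-2*z) dz, so v = -exp(-2*z)/2: I = -exp(-2*z)*cos(4*z)/2 − 2·∫ exp(-2*z)*sin(4*z) dz.
Apply parts again with u = sin(4*z), dv = exp(-2*z) dz: ∫ exp(-2*z)*sin(4*z) dz = -exp(-2*z)*sin(4*z)/2 + 2·I. Substituting back brings back I: I = exp(-2*z)*sin(4*z) - exp(-2*z)*cos(4*z)/2 − 4·I.
Solving for I: (1 + 4)·I equals the remaining terms, so I = (1/5)·(exp(-2*z)*sin(4*z) - exp(-2*z)*cos(4*z)/2).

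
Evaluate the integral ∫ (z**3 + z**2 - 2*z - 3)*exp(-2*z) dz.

(-4*z**3 - 10*z**2 - 2*z + 11)*exp(-2*z)/8 + C

Use integration by parts with u = z**3 + z**2 - 2*z - 3, dv = exp(-2*z) dz, so v = -exp(-2*z)/2.
Apply parts 3 times (tabular method): alternate signs, differentiate u down to 0, integrate dv up.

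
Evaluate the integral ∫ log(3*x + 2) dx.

x*log(3*x + 2) - x + 2*log(3*x + 2)/3 + C

Use integration by parts with u = log(3*x + 2), dv = dx.
Then du = 3/(3*x + 2) dx and v = x.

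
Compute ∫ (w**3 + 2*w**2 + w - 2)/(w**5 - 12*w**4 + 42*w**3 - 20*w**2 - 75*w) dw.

2*log(w)/75 - 437*log(w - 5)/450 + 23*log(w - 3)/24 - log(w + 1)/72 - 89/(30*w - 150) + C

Factor the denominator: w*(w - 5)**2*(w - 3)*(w + 1).
Partial-fraction decomposition: -1/(72*(w + 1)) + 23/(24*(w - 3)) - 437/(450*(w - 5)) + 89/(30*(w - 5)**2) + 2/(75*w).
Integrate each term; A/(w−a) gives A·log|w−a|; A/(w−a)² gives −A/(w−a).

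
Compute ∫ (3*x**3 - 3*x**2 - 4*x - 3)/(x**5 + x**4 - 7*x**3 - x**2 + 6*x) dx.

-log(x)/2 + log(x - 2)/30 + 7*log(x - 1)/8 + 5*log(x + 1)/12 - 33*log(x + 3)/40 + C

Factor the denominator: x*(x - 2)*(x - 1)*(x + 1)*(x + 3).
Partial-fraction decomposition: -33/(40*(x + 3)) + 5/(12*(x + 1)) + 7/(8*(x - 1)) + 1/(30*(x - 2)) - 1/(2*x).
Integrate each term: A/(x−a) contributes A·log|x−a|.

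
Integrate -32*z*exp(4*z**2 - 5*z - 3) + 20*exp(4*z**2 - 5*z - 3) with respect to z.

Let u = 4*z**2 - 5*z - 3, so du = (8*z - 5) dz.
Rewriting, the integral becomes -4·∫ e^u du = -4·e^u.
Substituting back, u = 4*z**2 - 5*z - 3.

-4*exp(4*z**2 - 5*z - 3) + C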